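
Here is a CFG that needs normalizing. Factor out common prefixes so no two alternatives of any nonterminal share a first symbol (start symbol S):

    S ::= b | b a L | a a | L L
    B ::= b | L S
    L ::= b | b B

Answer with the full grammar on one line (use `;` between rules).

S has alternatives sharing prefix 'b': factor to S → b S' with S' → ε | a L.
L has alternatives sharing prefix 'b': factor to L → b L' with L' → ε | B.

S ::= a a | L L | b S'; B ::= b | L S; L ::= b L'; S' ::= eps | a L; L' ::= eps | B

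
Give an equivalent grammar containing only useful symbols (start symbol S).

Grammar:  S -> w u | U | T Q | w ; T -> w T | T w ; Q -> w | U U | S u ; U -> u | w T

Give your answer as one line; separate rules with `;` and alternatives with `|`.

Generating nonterminals: {Q, S, U}.
Reachable from S after that: {S, U}.
Removed useless symbols: {Q, T} and every production mentioning them.

S -> w u | U | w; U -> u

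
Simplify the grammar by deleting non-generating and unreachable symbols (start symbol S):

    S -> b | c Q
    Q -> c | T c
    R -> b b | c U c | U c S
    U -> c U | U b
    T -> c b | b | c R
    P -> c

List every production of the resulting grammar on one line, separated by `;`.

S -> b | c Q; Q -> c | T c; R -> b b; T -> c b | b | c R

Generating nonterminals: {P, Q, R, S, T}.
Reachable from S after that: {Q, R, S, T}.
Removed useless symbols: {P, U} and every production mentioning them.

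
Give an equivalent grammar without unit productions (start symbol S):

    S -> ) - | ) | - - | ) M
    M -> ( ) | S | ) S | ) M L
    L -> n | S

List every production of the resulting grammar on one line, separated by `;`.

Unit pairs: L ⇒* {S}; M ⇒* {S}.
For each unit pair (A, B), copy every non-unit production of B to A, then drop all unit productions.

S -> ) - | ) | - - | ) M; M -> ) - | ) | - - | ) M | ( ) | ) S | ) M L; L -> n | ) - | ) | - - | ) M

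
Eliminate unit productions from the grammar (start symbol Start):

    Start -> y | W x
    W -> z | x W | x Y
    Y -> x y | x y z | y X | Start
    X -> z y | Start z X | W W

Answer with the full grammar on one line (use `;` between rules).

Start -> y | W x; W -> z | x W | x Y; Y -> y | W x | x y | x y z | y X; X -> z y | Start z X | W W

Unit pairs: Y ⇒* {Start}.
For each unit pair (A, B), copy every non-unit production of B to A, then drop all unit productions.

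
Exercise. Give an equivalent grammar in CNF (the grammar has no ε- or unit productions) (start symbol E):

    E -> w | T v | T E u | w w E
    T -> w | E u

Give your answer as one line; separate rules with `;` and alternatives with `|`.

E -> w | T X1 | T Y1 | X3 Y2; T -> w | E X2; X1 -> v; X2 -> u; X3 -> w; Y1 -> E X2; Y2 -> X3 E

Introduce a nonterminal for each terminal appearing in a rule of length ≥ 2: X1 → v, X2 → u, X3 → w.
Binarize each right-hand side of length ≥ 3 by chaining fresh nonterminals (Y1, Y2, …): affected rules were E → T E X2; E → X3 X3 E.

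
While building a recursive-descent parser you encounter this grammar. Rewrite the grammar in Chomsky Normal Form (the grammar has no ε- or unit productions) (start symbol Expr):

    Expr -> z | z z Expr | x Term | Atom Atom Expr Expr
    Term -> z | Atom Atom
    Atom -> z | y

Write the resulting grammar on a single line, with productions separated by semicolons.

Expr -> z | X1 Y1 | X2 Term | Atom Y2; Term -> z | Atom Atom; Atom -> z | y; X1 -> z; X2 -> x; Y1 -> X1 Expr; Y2 -> Atom Y3; Y3 -> Expr Expr

Introduce a nonterminal for each terminal appearing in a rule of length ≥ 2: X1 → z, X2 → x.
Binarize each right-hand side of length ≥ 3 by chaining fresh nonterminals (Y1, Y2, …): affected rules were Expr → X1 X1 Expr; Expr → Atom Atom Expr Expr.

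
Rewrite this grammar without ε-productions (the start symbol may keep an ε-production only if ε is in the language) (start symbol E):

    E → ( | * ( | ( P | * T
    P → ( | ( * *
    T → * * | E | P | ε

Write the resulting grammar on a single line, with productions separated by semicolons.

Nullable nonterminals: {T}.
ε ∉ L(G), so no ε-production is kept.
Add the nullable-subset variants: E → * T gives * T | *.

E → ( | * ( | ( P | * T | *; P → ( | ( * *; T → * * | E | P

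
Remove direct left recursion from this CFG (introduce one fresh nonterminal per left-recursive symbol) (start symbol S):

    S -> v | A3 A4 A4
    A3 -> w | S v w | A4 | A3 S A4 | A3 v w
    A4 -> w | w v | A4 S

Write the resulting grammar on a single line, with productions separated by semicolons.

Directly left-recursive nonterminals: A3, A4.
For A3: α = {S A4, v w}, β = {w, S v w, A4}. Rewrite as A3 → β A3' and A3' → α A3' | ε.
For A4: α = {S}, β = {w, w v}. Rewrite as A4 → β A4' and A4' → α A4' | ε.

S -> v | A3 A4 A4; A3 -> w A3' | S v w A3' | A4 A3'; A4 -> w A4' | w v A4'; A3' -> S A4 A3' | v w A3' | epsilon; A4' -> S A4' | epsilon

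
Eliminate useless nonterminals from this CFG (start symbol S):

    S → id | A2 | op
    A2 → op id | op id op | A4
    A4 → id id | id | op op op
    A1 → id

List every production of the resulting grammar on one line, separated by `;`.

Generating nonterminals: {A1, A2, A4, S}.
Reachable from S after that: {A2, A4, S}.
Removed useless symbols: {A1} and every production mentioning them.

S → id | A2 | op; A2 → op id | op id op | A4; A4 → id id | id | op op op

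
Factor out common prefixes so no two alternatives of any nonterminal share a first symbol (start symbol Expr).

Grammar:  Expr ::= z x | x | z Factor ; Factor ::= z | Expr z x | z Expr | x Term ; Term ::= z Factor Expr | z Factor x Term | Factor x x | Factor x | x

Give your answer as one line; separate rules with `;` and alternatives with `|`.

Expr has alternatives sharing prefix 'z': factor to Expr → z Expr1 with Expr1 → x | Factor.
Factor has alternatives sharing prefix 'z': factor to Factor → z Factor1 with Factor1 → ε | Expr.
Term has alternatives sharing prefix 'z Factor': factor to Term → z Factor Term1 with Term1 → Expr | x Term.
Term has alternatives sharing prefix 'Factor x': factor to Term → Factor x Term2 with Term2 → x | ε.

Expr ::= x | z Expr1; Factor ::= Expr z x | x Term | z Factor1; Term ::= x | z Factor Term1 | Factor x Term2; Expr1 ::= x | Factor; Factor1 ::= ε | Expr; Term1 ::= Expr | x Term; Term2 ::= x | ε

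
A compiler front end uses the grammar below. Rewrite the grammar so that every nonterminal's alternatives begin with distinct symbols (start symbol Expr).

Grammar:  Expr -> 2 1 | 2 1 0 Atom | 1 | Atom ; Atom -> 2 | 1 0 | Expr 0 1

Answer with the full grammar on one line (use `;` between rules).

Expr has alternatives sharing prefix '2 1': factor to Expr → 2 1 Expr1 with Expr1 → ε | 0 Atom.

Expr -> 1 | Atom | 2 1 Expr1; Atom -> 2 | 1 0 | Expr 0 1; Expr1 -> ε | 0 Atom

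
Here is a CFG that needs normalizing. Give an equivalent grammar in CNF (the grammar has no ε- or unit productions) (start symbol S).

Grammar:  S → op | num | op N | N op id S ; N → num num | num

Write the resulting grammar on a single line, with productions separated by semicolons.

Introduce a nonterminal for each terminal appearing in a rule of length ≥ 2: X1 → op, X2 → id, X3 → num.
Binarize each right-hand side of length ≥ 3 by chaining fresh nonterminals (Y1, Y2, …): affected rules were S → N X1 X2 S.

S → op | num | X1 N | N Y1; N → X3 X3 | num; X1 → op; X2 → id; X3 → num; Y1 → X1 Y2; Y2 → X2 S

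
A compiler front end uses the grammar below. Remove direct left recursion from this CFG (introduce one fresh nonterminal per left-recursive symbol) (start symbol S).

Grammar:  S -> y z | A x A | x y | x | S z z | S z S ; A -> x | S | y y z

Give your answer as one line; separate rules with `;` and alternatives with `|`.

S is directly left-recursive.
For S: α = {z z, z S}, β = {y z, A x A, x y, x}. Rewrite as S → β S' and S' → α S' | ε.

S -> y z S' | A x A S' | x y S' | x S'; A -> x | S | y y z; S' -> z z S' | z S S' | ε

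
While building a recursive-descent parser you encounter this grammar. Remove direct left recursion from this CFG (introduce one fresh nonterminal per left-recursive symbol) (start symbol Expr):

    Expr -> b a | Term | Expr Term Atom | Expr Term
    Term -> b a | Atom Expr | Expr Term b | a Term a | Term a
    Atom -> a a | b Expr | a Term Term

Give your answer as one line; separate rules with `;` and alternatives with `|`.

Directly left-recursive nonterminals: Expr, Term.
For Expr: α = {Term Atom, Term}, β = {b a, Term}. Rewrite as Expr → β Expr1 and Expr1 → α Expr1 | ε.
For Term: α = {a}, β = {b a, Atom Expr, Expr Term b, a Term a}. Rewrite as Term → β Term1 and Term1 → α Term1 | ε.

Expr -> b a Expr1 | Term Expr1; Term -> b a Term1 | Atom Expr Term1 | Expr Term b Term1 | a Term a Term1; Atom -> a a | b Expr | a Term Term; Expr1 -> Term Atom Expr1 | Term Expr1 | eps; Term1 -> a Term1 | eps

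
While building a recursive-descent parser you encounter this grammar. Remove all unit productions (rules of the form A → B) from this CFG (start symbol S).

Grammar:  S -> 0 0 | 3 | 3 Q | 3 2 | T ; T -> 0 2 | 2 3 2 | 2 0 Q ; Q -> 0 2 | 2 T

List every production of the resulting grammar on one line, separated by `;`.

Unit pairs: S ⇒* {T}.
For each unit pair (A, B), copy every non-unit production of B to A, then drop all unit productions.

S -> 0 0 | 3 | 3 Q | 3 2 | 0 2 | 2 3 2 | 2 0 Q; T -> 0 2 | 2 3 2 | 2 0 Q; Q -> 0 2 | 2 T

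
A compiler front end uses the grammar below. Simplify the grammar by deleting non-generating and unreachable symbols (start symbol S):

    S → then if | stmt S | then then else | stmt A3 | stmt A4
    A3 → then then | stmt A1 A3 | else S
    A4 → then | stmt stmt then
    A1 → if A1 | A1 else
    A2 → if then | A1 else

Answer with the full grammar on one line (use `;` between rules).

Generating nonterminals: {A2, A3, A4, S}.
Reachable from S after that: {A3, A4, S}.
Removed useless symbols: {A1, A2} and every production mentioning them.

S → then if | stmt S | then then else | stmt A3 | stmt A4; A3 → then then | else S; A4 → then | stmt stmt then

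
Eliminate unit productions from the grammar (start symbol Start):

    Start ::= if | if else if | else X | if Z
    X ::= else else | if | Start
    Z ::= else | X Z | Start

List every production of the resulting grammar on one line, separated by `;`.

Start ::= if | if else if | else X | if Z; X ::= if | if else if | else X | if Z | else else; Z ::= else | X Z | if | if else if | else X | if Z

Unit pairs: X ⇒* {Start}; Z ⇒* {Start}.
For each unit pair (A, B), copy every non-unit production of B to A, then drop all unit productions.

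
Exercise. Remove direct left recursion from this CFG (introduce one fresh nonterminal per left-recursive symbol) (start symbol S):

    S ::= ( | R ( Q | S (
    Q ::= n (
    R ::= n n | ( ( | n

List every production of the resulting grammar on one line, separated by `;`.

S ::= ( S' | R ( Q S'; Q ::= n (; R ::= n n | ( ( | n; S' ::= ( S' | ε

Left recursion appears on S.
For S: α = {(}, β = {(, R ( Q}. Rewrite as S → β S' and S' → α S' | ε.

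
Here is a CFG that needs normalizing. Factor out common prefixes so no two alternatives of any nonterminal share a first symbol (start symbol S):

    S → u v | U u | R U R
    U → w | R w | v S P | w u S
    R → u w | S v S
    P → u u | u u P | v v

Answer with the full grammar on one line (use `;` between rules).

U has alternatives sharing prefix 'w': factor to U → w U' with U' → ε | u S.
P has alternatives sharing prefix 'u u': factor to P → u u P' with P' → ε | P.

S → u v | U u | R U R; U → R w | v S P | w U'; R → u w | S v S; P → v v | u u P'; U' → epsilon | u S; P' → epsilon | P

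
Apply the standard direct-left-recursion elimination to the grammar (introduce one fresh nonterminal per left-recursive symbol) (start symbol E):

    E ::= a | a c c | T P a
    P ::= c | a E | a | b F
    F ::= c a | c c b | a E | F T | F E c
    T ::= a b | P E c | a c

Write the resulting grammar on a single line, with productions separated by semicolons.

E ::= a | a c c | T P a; P ::= c | a E | a | b F; F ::= c a F' | c c b F' | a E F'; T ::= a b | P E c | a c; F' ::= T F' | E c F' | ε

F is directly left-recursive.
For F: α = {T, E c}, β = {c a, c c b, a E}. Rewrite as F → β F' and F' → α F' | ε.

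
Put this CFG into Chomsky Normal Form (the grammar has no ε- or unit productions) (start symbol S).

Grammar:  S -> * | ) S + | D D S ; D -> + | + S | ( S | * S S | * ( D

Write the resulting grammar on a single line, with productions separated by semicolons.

Introduce a nonterminal for each terminal appearing in a rule of length ≥ 2: X1 → ), X2 → +, X3 → (, X4 → *.
Binarize each right-hand side of length ≥ 3 by chaining fresh nonterminals (Y1, Y2, …): affected rules were S → X1 S X2; S → D D S; D → X4 S S; D → X4 X3 D.

S -> * | X1 Y1 | D Y2; D -> + | X2 S | X3 S | X4 Y3 | X4 Y4; X1 -> ); X2 -> +; X3 -> (; X4 -> *; Y1 -> S X2; Y2 -> D S; Y3 -> S S; Y4 -> X3 D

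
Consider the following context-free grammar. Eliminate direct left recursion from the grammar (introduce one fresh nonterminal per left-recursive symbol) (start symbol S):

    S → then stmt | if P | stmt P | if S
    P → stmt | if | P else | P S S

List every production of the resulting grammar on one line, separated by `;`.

Left recursion appears on P.
For P: α = {else, S S}, β = {stmt, if}. Rewrite as P → β P' and P' → α P' | ε.

S → then stmt | if P | stmt P | if S; P → stmt P' | if P'; P' → else P' | S S P' | ε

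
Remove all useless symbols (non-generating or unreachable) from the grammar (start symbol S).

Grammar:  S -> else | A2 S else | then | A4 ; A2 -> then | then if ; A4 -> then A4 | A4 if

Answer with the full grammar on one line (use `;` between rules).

Generating nonterminals: {A2, S}.
Reachable from S after that: {A2, S}.
Removed useless symbols: {A4} and every production mentioning them.

S -> else | A2 S else | then; A2 -> then | then if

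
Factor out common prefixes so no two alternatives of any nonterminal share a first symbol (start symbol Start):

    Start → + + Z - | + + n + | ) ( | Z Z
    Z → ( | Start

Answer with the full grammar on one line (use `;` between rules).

Start has alternatives sharing prefix '+ +': factor to Start → + + Start1 with Start1 → Z - | n +.

Start → ) ( | Z Z | + + Start1; Z → ( | Start; Start1 → Z - | n +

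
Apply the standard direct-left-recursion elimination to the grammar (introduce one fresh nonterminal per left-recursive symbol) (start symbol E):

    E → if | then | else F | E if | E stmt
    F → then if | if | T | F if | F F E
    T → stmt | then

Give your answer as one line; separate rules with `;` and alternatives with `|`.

Left recursion appears on E, F.
For E: α = {if, stmt}, β = {if, then, else F}. Rewrite as E → β E' and E' → α E' | ε.
For F: α = {if, F E}, β = {then if, if, T}. Rewrite as F → β F' and F' → α F' | ε.

E → if E' | then E' | else F E'; F → then if F' | if F' | T F'; T → stmt | then; E' → if E' | stmt E' | ε; F' → if F' | F E F' | ε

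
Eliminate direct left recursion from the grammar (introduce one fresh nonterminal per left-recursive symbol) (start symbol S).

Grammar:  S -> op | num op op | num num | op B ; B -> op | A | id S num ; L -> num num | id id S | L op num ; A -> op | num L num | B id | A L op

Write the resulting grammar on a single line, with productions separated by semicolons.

Directly left-recursive nonterminals: L, A.
For L: α = {op num}, β = {num num, id id S}. Rewrite as L → β L' and L' → α L' | ε.
For A: α = {L op}, β = {op, num L num, B id}. Rewrite as A → β A' and A' → α A' | ε.

S -> op | num op op | num num | op B; B -> op | A | id S num; L -> num num L' | id id S L'; A -> op A' | num L num A' | B id A'; L' -> op num L' | ε; A' -> L op A' | ε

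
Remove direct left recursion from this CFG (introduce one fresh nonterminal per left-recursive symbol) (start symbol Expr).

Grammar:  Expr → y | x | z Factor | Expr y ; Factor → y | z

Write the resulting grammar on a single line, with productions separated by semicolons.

Expr is directly left-recursive.
For Expr: α = {y}, β = {y, x, z Factor}. Rewrite as Expr → β Expr1 and Expr1 → α Expr1 | ε.

Expr → y Expr1 | x Expr1 | z Factor Expr1; Factor → y | z; Expr1 → y Expr1 | ε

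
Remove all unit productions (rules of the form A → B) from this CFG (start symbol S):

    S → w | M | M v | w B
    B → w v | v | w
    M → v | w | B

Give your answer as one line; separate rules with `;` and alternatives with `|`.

Unit pairs: M ⇒* {B}; S ⇒* {B, M}.
For every A with A ⇒* B via unit rules, add B's non-unit alternatives to A; then delete every rule of the form X → Y.

S → w v | v | w | M v | w B; B → w v | v | w; M → w v | v | w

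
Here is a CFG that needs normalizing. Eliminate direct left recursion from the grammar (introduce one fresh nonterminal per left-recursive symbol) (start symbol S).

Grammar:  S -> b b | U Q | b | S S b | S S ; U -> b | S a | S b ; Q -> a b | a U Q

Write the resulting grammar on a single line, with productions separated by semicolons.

S -> b b S' | U Q S' | b S'; U -> b | S a | S b; Q -> a b | a U Q; S' -> S b S' | S S' | ε

Directly left-recursive nonterminal: S.
For S: α = {S b, S}, β = {b b, U Q, b}. Rewrite as S → β S' and S' → α S' | ε.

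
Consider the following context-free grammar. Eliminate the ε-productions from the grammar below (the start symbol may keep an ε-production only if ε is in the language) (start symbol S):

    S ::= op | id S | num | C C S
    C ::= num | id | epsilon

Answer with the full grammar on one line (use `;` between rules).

S ::= op | id S | num | C C S | C S; C ::= num | id

The nullable symbols are {C}.
ε ∉ L(G), so no ε-production is kept.
Expand every rule over subsets of its nullable positions: S → C C S gives C C S | C S.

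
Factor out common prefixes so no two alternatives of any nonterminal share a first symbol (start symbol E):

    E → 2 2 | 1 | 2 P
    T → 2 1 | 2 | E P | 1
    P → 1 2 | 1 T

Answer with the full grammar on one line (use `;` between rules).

E has alternatives sharing prefix '2': factor to E → 2 E' with E' → 2 | P.
T has alternatives sharing prefix '2': factor to T → 2 T' with T' → 1 | ε.
P has alternatives sharing prefix '1': factor to P → 1 P' with P' → 2 | T.

E → 1 | 2 E'; T → E P | 1 | 2 T'; P → 1 P'; E' → 2 | P; T' → 1 | ε; P' → 2 | T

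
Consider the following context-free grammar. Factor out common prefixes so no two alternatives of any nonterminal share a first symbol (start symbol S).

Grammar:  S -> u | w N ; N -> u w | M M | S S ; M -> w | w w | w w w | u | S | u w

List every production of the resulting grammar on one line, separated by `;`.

S -> u | w N; N -> u w | M M | S S; M -> S | w M' | u M''; M' -> ε | w M'''; M'' -> ε | w; M''' -> ε | w

M has alternatives sharing prefix 'w': factor to M → w M' with M' → ε | w | w w.
M has alternatives sharing prefix 'u': factor to M → u M'' with M'' → ε | w.
M' has alternatives sharing prefix 'w': factor to M' → w M''' with M''' → ε | w.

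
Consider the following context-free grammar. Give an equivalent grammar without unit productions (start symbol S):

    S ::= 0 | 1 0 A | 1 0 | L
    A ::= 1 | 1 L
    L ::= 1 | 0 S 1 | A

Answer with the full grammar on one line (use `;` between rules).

Unit pairs: L ⇒* {A}; S ⇒* {A, L}.
Replace each nonterminal's rules with the union of the non-unit rules of every nonterminal it unit-derives.

S ::= 1 | 0 S 1 | 0 | 1 0 A | 1 0 | 1 L; A ::= 1 | 1 L; L ::= 1 | 0 S 1 | 1 L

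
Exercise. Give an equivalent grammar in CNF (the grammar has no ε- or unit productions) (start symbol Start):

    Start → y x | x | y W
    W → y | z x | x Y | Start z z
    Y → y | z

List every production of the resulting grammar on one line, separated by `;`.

Introduce a nonterminal for each terminal appearing in a rule of length ≥ 2: X1 → y, X2 → x, X3 → z.
Binarize each right-hand side of length ≥ 3 by chaining fresh nonterminals (Y1, Y2, …): affected rules were W → Start X3 X3.

Start → X1 X2 | x | X1 W; W → y | X3 X2 | X2 Y | Start Y1; Y → y | z; X1 → y; X2 → x; X3 → z; Y1 → X3 X3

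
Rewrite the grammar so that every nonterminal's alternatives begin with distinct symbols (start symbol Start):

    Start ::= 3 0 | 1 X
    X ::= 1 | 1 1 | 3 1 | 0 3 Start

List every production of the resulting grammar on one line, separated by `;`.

X has alternatives sharing prefix '1': factor to X → 1 X1 with X1 → ε | 1.

Start ::= 3 0 | 1 X; X ::= 3 1 | 0 3 Start | 1 X1; X1 ::= eps | 1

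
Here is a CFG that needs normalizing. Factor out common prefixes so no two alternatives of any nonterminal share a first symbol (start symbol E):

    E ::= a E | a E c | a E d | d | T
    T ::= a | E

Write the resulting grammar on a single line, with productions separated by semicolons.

E ::= d | T | a E E'; T ::= a | E; E' ::= ε | c | d

E has alternatives sharing prefix 'a E': factor to E → a E E' with E' → ε | c | d.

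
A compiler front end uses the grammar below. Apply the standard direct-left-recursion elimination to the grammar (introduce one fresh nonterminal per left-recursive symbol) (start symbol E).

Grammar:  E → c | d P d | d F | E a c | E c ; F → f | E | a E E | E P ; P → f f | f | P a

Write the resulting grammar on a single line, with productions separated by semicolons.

E → c E' | d P d E' | d F E'; F → f | E | a E E | E P; P → f f P' | f P'; E' → a c E' | c E' | ε; P' → a P' | ε

Left recursion appears on E, P.
For E: α = {a c, c}, β = {c, d P d, d F}. Rewrite as E → β E' and E' → α E' | ε.
For P: α = {a}, β = {f f, f}. Rewrite as P → β P' and P' → α P' | ε.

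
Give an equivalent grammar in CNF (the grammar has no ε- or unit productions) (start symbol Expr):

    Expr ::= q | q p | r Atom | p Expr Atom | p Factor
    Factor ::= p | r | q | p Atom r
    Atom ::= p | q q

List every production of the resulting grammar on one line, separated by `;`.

Introduce a nonterminal for each terminal appearing in a rule of length ≥ 2: X1 → q, X2 → p, X3 → r.
Binarize each right-hand side of length ≥ 3 by chaining fresh nonterminals (Y1, Y2, …): affected rules were Expr → X2 Expr Atom; Factor → X2 Atom X3.

Expr ::= q | X1 X2 | X3 Atom | X2 Y1 | X2 Factor; Factor ::= p | r | q | X2 Y2; Atom ::= p | X1 X1; X1 ::= q; X2 ::= p; X3 ::= r; Y1 ::= Expr Atom; Y2 ::= Atom X3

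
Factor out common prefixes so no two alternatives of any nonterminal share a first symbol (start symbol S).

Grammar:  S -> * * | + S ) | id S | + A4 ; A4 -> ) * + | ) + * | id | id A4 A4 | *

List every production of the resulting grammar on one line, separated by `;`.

S -> * * | id S | + S'; A4 -> * | ) A4' | id A4''; S' -> S ) | A4; A4' -> * + | + *; A4'' -> ε | A4 A4

S has alternatives sharing prefix '+': factor to S → + S' with S' → S ) | A4.
A4 has alternatives sharing prefix ')': factor to A4 → ) A4' with A4' → * + | + *.
A4 has alternatives sharing prefix 'id': factor to A4 → id A4'' with A4'' → ε | A4 A4.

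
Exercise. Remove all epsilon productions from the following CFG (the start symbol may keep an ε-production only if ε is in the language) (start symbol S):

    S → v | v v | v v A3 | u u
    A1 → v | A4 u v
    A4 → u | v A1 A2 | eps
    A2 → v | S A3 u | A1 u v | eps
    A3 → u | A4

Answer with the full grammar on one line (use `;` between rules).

Nullable set = {A2, A3, A4}.
ε ∉ L(G), so no ε-production is kept.
Add the nullable-subset variants: A1 → A4 u v gives A4 u v | u v. A4 → v A1 A2 gives v A1 A2 | v A1. A2 → S A3 u gives S A3 u | S u.

S → v | v v | v v A3 | u u; A1 → v | A4 u v | u v; A4 → u | v A1 A2 | v A1; A2 → v | S A3 u | S u | A1 u v; A3 → u | A4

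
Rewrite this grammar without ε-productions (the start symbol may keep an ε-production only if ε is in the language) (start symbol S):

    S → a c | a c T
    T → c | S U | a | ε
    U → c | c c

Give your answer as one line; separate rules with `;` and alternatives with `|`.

Nullable set = {T}.
ε ∉ L(G), so no ε-production is kept.

S → a c | a c T; T → c | S U | a; U → c | c c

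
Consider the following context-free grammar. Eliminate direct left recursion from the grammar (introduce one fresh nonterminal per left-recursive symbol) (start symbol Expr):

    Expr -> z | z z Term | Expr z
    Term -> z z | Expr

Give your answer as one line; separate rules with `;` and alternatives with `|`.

Directly left-recursive nonterminal: Expr.
For Expr: α = {z}, β = {z, z z Term}. Rewrite as Expr → β Expr1 and Expr1 → α Expr1 | ε.

Expr -> z Expr1 | z z Term Expr1; Term -> z z | Expr; Expr1 -> z Expr1 | ε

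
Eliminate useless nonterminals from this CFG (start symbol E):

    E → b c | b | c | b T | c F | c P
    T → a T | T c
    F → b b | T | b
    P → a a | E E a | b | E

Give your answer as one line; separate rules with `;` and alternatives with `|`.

Generating nonterminals: {E, F, P}.
Reachable from E after that: {E, F, P}.
Removed useless symbols: {T} and every production mentioning them.

E → b c | b | c | c F | c P; F → b b | b; P → a a | E E a | b | E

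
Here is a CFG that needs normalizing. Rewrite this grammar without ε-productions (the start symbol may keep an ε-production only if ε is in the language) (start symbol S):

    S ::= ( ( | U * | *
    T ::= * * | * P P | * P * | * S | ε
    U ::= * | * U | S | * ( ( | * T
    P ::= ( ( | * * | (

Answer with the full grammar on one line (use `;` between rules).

S ::= ( ( | U * | *; T ::= * * | * P P | * P * | * S; U ::= * | * U | S | * ( ( | * T; P ::= ( ( | * * | (

The nullable symbols are {T}.
ε ∉ L(G), so no ε-production is kept.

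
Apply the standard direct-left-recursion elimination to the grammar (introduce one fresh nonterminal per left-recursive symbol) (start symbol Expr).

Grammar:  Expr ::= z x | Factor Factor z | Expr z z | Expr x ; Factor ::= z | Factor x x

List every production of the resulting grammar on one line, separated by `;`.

Expr, Factor are directly left-recursive.
For Expr: α = {z z, x}, β = {z x, Factor Factor z}. Rewrite as Expr → β Expr1 and Expr1 → α Expr1 | ε.
For Factor: α = {x x}, β = {z}. Rewrite as Factor → β Factor1 and Factor1 → α Factor1 | ε.

Expr ::= z x Expr1 | Factor Factor z Expr1; Factor ::= z Factor1; Expr1 ::= z z Expr1 | x Expr1 | ε; Factor1 ::= x x Factor1 | ε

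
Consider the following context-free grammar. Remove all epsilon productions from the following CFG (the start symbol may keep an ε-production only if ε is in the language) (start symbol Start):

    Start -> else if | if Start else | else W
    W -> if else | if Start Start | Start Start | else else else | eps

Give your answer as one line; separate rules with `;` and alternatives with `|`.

Start -> else if | if Start else | else W | else; W -> if else | if Start Start | Start Start | else else else

The nullable symbols are {W}.
ε ∉ L(G), so no ε-production is kept.
Expand every rule over subsets of its nullable positions: Start → else W gives else W | else.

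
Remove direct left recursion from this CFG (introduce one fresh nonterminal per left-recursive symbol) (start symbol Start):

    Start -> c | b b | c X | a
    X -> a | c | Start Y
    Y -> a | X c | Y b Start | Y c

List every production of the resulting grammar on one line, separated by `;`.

Left recursion appears on Y.
For Y: α = {b Start, c}, β = {a, X c}. Rewrite as Y → β Y1 and Y1 → α Y1 | ε.

Start -> c | b b | c X | a; X -> a | c | Start Y; Y -> a Y1 | X c Y1; Y1 -> b Start Y1 | c Y1 | ε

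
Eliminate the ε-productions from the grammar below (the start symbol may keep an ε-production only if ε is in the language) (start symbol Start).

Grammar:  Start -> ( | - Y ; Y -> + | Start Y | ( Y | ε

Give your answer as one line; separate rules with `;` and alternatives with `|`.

Start -> ( | - Y | -; Y -> + | Start Y | Start | ( Y | (

The nullable symbols are {Y}.
ε ∉ L(G), so no ε-production is kept.
Add the nullable-subset variants: Start → - Y gives - Y | -. Y → Start Y gives Start Y | Start. Y → ( Y gives ( Y | (.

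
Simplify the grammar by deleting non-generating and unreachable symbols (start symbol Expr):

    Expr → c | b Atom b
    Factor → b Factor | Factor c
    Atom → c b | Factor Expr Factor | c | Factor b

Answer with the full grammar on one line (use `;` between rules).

Expr → c | b Atom b; Atom → c b | c

Generating nonterminals: {Atom, Expr}.
Reachable from Expr after that: {Atom, Expr}.
Removed useless symbols: {Factor} and every production mentioning them.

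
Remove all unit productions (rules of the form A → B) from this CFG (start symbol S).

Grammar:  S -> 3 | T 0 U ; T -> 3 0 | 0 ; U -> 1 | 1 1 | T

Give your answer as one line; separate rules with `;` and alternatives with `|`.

Unit pairs: U ⇒* {T}.
Replace each nonterminal's rules with the union of the non-unit rules of every nonterminal it unit-derives.

S -> 3 | T 0 U; T -> 3 0 | 0; U -> 1 | 1 1 | 3 0 | 0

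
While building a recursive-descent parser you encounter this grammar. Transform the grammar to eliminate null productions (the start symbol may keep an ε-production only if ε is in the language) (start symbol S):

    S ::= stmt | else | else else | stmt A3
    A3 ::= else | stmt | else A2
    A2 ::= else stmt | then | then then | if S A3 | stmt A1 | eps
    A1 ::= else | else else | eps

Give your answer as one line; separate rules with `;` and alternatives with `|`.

Nullable nonterminals: {A1, A2}.
ε ∉ L(G), so no ε-production is kept.
For each production, add variants omitting each subset of nullable occurrences: A2 → stmt A1 gives stmt A1 | stmt.

S ::= stmt | else | else else | stmt A3; A3 ::= else | stmt | else A2; A2 ::= else stmt | then | then then | if S A3 | stmt A1 | stmt; A1 ::= else | else else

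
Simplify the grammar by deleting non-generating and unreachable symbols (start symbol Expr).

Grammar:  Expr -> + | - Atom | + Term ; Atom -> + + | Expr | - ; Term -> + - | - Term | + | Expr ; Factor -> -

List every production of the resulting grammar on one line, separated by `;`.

Generating nonterminals: {Atom, Expr, Factor, Term}.
Reachable from Expr after that: {Atom, Expr, Term}.
Removed useless symbols: {Factor} and every production mentioning them.

Expr -> + | - Atom | + Term; Atom -> + + | Expr | -; Term -> + - | - Term | + | Expr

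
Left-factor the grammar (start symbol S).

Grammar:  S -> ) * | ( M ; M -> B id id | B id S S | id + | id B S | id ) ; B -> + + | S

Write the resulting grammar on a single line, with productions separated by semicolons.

S -> ) * | ( M; M -> id M' | B id M''; B -> + + | S; M' -> + | B S | ); M'' -> id | S S

M has alternatives sharing prefix 'id': factor to M → id M' with M' → + | B S | ).
M has alternatives sharing prefix 'B id': factor to M → B id M'' with M'' → id | S S.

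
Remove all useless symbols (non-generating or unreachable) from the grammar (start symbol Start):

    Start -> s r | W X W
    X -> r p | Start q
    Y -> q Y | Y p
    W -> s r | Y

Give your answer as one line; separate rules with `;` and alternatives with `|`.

Generating nonterminals: {Start, W, X}.
Reachable from Start after that: {Start, W, X}.
Removed useless symbols: {Y} and every production mentioning them.

Start -> s r | W X W; X -> r p | Start q; W -> s r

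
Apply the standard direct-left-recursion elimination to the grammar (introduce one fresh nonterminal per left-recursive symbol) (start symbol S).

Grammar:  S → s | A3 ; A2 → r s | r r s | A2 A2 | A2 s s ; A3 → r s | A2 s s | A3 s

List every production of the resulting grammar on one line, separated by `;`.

S → s | A3; A2 → r s A2' | r r s A2'; A3 → r s A3' | A2 s s A3'; A2' → A2 A2' | s s A2' | ε; A3' → s A3' | ε

A2, A3 are directly left-recursive.
For A2: α = {A2, s s}, β = {r s, r r s}. Rewrite as A2 → β A2' and A2' → α A2' | ε.
For A3: α = {s}, β = {r s, A2 s s}. Rewrite as A3 → β A3' and A3' → α A3' | ε.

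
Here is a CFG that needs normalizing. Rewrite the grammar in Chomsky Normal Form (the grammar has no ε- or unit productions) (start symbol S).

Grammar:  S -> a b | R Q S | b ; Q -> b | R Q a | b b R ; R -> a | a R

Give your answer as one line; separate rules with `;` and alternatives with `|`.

S -> X1 X2 | R Y1 | b; Q -> b | R Y2 | X2 Y3; R -> a | X1 R; X1 -> a; X2 -> b; Y1 -> Q S; Y2 -> Q X1; Y3 -> X2 R

Introduce a nonterminal for each terminal appearing in a rule of length ≥ 2: X1 → a, X2 → b.
Binarize each right-hand side of length ≥ 3 by chaining fresh nonterminals (Y1, Y2, …): affected rules were S → R Q S; Q → R Q X1; Q → X2 X2 R.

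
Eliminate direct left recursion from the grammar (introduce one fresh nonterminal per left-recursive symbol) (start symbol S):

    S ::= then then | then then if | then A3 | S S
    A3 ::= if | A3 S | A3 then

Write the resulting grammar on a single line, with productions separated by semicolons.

Left recursion appears on S, A3.
For S: α = {S}, β = {then then, then then if, then A3}. Rewrite as S → β S' and S' → α S' | ε.
For A3: α = {S, then}, β = {if}. Rewrite as A3 → β A3' and A3' → α A3' | ε.

S ::= then then S' | then then if S' | then A3 S'; A3 ::= if A3'; S' ::= S S' | ε; A3' ::= S A3' | then A3' | ε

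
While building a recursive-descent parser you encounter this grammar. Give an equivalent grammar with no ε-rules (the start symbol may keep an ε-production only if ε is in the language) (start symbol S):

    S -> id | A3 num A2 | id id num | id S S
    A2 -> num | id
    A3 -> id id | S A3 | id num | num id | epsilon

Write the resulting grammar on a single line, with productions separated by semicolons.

S -> id | A3 num A2 | num A2 | id id num | id S S; A2 -> num | id; A3 -> id id | S A3 | S | id num | num id

Nullable set = {A3}.
ε ∉ L(G), so no ε-production is kept.
Add the nullable-subset variants: S → A3 num A2 gives A3 num A2 | num A2. A3 → S A3 gives S A3 | S.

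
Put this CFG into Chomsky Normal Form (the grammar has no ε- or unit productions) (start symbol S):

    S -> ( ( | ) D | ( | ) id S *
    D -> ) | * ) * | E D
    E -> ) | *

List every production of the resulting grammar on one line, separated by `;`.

Introduce a nonterminal for each terminal appearing in a rule of length ≥ 2: X1 → (, X2 → ), X3 → id, X4 → *.
Binarize each right-hand side of length ≥ 3 by chaining fresh nonterminals (Y1, Y2, …): affected rules were S → X2 X3 S X4; D → X4 X2 X4.

S -> X1 X1 | X2 D | ( | X2 Y1; D -> ) | X4 Y3 | E D; E -> ) | *; X1 -> (; X2 -> ); X3 -> id; X4 -> *; Y1 -> X3 Y2; Y2 -> S X4; Y3 -> X2 X4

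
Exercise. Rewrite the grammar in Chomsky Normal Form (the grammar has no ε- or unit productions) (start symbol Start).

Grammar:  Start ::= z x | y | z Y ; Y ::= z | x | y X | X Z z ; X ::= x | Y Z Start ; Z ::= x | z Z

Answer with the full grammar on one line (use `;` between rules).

Start ::= X1 X2 | y | X1 Y; Y ::= z | x | X3 X | X Y1; X ::= x | Y Y2; Z ::= x | X1 Z; X1 ::= z; X2 ::= x; X3 ::= y; Y1 ::= Z X1; Y2 ::= Z Start

Introduce a nonterminal for each terminal appearing in a rule of length ≥ 2: X1 → z, X2 → x, X3 → y.
Binarize each right-hand side of length ≥ 3 by chaining fresh nonterminals (Y1, Y2, …): affected rules were Y → X Z X1; X → Y Z Start.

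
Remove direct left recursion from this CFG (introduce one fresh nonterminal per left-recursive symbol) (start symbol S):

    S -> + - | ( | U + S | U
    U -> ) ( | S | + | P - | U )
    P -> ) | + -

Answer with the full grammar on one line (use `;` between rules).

S -> + - | ( | U + S | U; U -> ) ( U' | S U' | + U' | P - U'; P -> ) | + -; U' -> ) U' | ε

Directly left-recursive nonterminal: U.
For U: α = {)}, β = {) (, S, +, P -}. Rewrite as U → β U' and U' → α U' | ε.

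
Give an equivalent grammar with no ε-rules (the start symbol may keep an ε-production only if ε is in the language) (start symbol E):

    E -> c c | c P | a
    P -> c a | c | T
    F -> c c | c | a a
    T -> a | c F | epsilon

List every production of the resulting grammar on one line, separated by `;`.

Nullable nonterminals: {P, T}.
ε ∉ L(G), so no ε-production is kept.
Add the nullable-subset variants: E → c P gives c P | c.

E -> c c | c P | c | a; P -> c a | c | T; F -> c c | c | a a; T -> a | c F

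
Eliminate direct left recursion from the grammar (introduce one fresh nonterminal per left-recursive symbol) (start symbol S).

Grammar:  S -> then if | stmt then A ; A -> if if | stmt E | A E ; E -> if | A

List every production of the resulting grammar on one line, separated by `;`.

S -> then if | stmt then A; A -> if if A' | stmt E A'; E -> if | A; A' -> E A' | eps

A is directly left-recursive.
For A: α = {E}, β = {if if, stmt E}. Rewrite as A → β A' and A' → α A' | ε.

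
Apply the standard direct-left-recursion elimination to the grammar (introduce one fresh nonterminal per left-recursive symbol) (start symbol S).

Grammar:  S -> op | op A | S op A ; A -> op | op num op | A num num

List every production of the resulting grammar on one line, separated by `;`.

Left recursion appears on S, A.
For S: α = {op A}, β = {op, op A}. Rewrite as S → β S' and S' → α S' | ε.
For A: α = {num num}, β = {op, op num op}. Rewrite as A → β A' and A' → α A' | ε.

S -> op S' | op A S'; A -> op A' | op num op A'; S' -> op A S' | ε; A' -> num num A' | ε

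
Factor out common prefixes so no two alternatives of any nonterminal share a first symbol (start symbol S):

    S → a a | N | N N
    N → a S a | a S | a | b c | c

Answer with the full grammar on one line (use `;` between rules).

S has alternatives sharing prefix 'N': factor to S → N S' with S' → ε | N.
N has alternatives sharing prefix 'a': factor to N → a N' with N' → S a | S | ε.
N' has alternatives sharing prefix 'S': factor to N' → S N'' with N'' → a | ε.

S → a a | N S'; N → b c | c | a N'; S' → ε | N; N' → ε | S N''; N'' → a | ε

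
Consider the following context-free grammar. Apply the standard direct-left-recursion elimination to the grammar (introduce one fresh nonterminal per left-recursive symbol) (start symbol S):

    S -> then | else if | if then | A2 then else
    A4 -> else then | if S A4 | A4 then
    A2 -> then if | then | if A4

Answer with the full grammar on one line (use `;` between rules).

S -> then | else if | if then | A2 then else; A4 -> else then A4' | if S A4 A4'; A2 -> then if | then | if A4; A4' -> then A4' | ε

Left recursion appears on A4.
For A4: α = {then}, β = {else then, if S A4}. Rewrite as A4 → β A4' and A4' → α A4' | ε.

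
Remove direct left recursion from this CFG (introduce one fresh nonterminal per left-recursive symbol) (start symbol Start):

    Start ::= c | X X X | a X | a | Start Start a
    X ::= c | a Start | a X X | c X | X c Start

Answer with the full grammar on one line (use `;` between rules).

Start, X are directly left-recursive.
For Start: α = {Start a}, β = {c, X X X, a X, a}. Rewrite as Start → β Start1 and Start1 → α Start1 | ε.
For X: α = {c Start}, β = {c, a Start, a X X, c X}. Rewrite as X → β X1 and X1 → α X1 | ε.

Start ::= c Start1 | X X X Start1 | a X Start1 | a Start1; X ::= c X1 | a Start X1 | a X X X1 | c X X1; Start1 ::= Start a Start1 | ε; X1 ::= c Start X1 | ε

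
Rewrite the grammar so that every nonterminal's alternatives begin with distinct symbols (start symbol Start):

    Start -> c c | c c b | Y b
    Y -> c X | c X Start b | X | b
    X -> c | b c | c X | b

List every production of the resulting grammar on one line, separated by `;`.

Start has alternatives sharing prefix 'c c': factor to Start → c c Start1 with Start1 → ε | b.
Y has alternatives sharing prefix 'c X': factor to Y → c X Y1 with Y1 → ε | Start b.
X has alternatives sharing prefix 'c': factor to X → c X1 with X1 → ε | X.
X has alternatives sharing prefix 'b': factor to X → b X2 with X2 → c | ε.

Start -> Y b | c c Start1; Y -> X | b | c X Y1; X -> c X1 | b X2; Start1 -> epsilon | b; Y1 -> epsilon | Start b; X1 -> epsilon | X; X2 -> c | epsilon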